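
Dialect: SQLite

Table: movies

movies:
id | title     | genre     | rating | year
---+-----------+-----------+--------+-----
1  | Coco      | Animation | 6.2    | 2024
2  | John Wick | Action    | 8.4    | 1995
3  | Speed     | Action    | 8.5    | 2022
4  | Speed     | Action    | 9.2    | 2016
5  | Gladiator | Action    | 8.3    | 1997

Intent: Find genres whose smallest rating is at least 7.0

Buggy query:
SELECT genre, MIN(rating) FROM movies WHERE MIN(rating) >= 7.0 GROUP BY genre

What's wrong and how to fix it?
Bug: MIN() in WHERE is a misuse of aggregate

Fix: Use HAVING for the per-group MIN condition

Corrected query:
SELECT genre, MIN(rating) FROM movies GROUP BY genre HAVING MIN(rating) >= 7.0

Result:
genre  | MIN(rating)
-------+------------
Action | 8.3        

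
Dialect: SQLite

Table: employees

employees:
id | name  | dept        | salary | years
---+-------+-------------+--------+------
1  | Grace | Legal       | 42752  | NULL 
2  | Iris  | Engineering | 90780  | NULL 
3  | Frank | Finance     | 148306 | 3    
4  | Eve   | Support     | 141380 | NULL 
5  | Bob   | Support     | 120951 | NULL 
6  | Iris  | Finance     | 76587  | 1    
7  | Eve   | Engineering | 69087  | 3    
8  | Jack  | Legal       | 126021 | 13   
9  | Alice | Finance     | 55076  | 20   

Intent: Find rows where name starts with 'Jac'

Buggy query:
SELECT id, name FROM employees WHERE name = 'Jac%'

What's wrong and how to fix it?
Bug: Wildcards only work with LIKE; '=' treats '%' as a literal character

Fix: Replace '=' with LIKE so 'Jac%' is treated as a pattern

Corrected query:
SELECT id, name FROM employees WHERE name LIKE 'Jac%'

Result:
id | name
---+-----
8  | Jack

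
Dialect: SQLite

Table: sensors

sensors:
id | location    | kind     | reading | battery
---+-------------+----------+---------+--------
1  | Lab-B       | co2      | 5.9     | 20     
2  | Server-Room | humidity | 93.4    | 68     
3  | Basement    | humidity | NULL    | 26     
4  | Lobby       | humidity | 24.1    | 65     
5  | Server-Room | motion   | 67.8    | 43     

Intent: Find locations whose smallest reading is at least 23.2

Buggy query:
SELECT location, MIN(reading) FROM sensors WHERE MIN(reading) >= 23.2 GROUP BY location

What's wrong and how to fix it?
Bug: Aggregates like MIN are computed per group after WHERE runs

Fix: Replace WHERE with HAVING after the GROUP BY

Corrected query:
SELECT location, MIN(reading) FROM sensors GROUP BY location HAVING MIN(reading) >= 23.2

Result:
location    | MIN(reading)
------------+-------------
Lobby       | 24.1        
Server-Room | 67.8        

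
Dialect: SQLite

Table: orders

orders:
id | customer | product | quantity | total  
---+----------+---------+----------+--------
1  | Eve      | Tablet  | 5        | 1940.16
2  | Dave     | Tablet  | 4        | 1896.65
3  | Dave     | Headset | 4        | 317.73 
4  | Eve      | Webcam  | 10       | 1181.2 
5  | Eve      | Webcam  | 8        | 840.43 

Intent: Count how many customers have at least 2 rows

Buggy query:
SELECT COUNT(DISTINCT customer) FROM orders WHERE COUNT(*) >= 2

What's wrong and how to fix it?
Bug: COUNT(*) cannot appear in WHERE; the per-group count doesn't exist yet

Fix: Group first with HAVING COUNT(*) >= 2, then COUNT the resulting groups

Corrected query:
SELECT COUNT(*) FROM (SELECT customer FROM orders GROUP BY customer HAVING COUNT(*) >= 2)

Result:
COUNT(*)
--------
2       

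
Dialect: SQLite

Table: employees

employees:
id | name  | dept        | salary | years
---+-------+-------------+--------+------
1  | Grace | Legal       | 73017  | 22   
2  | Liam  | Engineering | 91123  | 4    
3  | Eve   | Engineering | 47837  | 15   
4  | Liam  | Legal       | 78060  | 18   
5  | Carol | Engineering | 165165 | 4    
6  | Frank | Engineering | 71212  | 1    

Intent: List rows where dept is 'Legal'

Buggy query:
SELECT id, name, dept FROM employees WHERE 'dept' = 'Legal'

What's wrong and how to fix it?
Bug: Single quotes denote string literals in SQL; the column name is being compared as a constant string

Fix: Remove the quotes around the column name (or use double quotes for an identifier)

Corrected query:
SELECT id, name, dept FROM employees WHERE dept = 'Legal'

Result:
id | name  | dept 
---+-------+------
1  | Grace | Legal
4  | Liam  | Legal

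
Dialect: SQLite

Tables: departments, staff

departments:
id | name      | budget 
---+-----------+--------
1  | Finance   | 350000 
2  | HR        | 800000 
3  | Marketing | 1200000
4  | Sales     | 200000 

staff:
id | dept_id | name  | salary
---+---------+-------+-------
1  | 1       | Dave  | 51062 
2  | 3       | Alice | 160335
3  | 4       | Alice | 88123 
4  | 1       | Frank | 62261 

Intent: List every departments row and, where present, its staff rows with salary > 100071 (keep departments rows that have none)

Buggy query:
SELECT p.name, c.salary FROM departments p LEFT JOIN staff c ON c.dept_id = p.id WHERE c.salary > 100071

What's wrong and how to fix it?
Bug: Filtering c.salary in WHERE discards the NULL rows produced by LEFT JOIN, turning it into an inner join

Fix: Move the right-table condition into the ON clause so unmatched parents are kept

Corrected query:
SELECT p.name, c.salary FROM departments p LEFT JOIN staff c ON c.dept_id = p.id AND c.salary > 100071

Result:
name      | salary
----------+-------
Finance   | NULL  
HR        | NULL  
Marketing | 160335
Sales     | NULL  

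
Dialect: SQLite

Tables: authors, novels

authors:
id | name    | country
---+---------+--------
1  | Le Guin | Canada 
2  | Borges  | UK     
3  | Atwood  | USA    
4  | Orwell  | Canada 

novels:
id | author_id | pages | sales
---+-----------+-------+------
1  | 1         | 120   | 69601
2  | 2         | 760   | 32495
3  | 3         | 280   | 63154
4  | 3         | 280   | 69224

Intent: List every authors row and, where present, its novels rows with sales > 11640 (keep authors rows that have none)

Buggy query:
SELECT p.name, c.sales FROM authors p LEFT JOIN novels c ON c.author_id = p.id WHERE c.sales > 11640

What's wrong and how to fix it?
Bug: Filtering c.sales in WHERE discards the NULL rows produced by LEFT JOIN, turning it into an inner join

Fix: Move the right-table condition into the ON clause so unmatched parents are kept

Corrected query:
SELECT p.name, c.sales FROM authors p LEFT JOIN novels c ON c.author_id = p.id AND c.sales > 11640

Result:
name    | sales
--------+------
Le Guin | 69601
Borges  | 32495
Atwood  | 63154
Atwood  | 69224
Orwell  | NULL 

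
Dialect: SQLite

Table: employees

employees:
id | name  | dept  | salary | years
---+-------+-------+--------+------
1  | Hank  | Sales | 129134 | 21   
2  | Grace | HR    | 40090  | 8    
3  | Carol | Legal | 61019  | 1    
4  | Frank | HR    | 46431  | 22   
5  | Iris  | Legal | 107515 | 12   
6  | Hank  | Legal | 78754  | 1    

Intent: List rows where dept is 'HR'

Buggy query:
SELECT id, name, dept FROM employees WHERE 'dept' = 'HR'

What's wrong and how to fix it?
Bug: Single quotes denote string literals in SQL; the column name is being compared as a constant string

Fix: Reference the column as dept without single quotes

Corrected query:
SELECT id, name, dept FROM employees WHERE dept = 'HR'

Result:
id | name  | dept
---+-------+-----
2  | Grace | HR  
4  | Frank | HR  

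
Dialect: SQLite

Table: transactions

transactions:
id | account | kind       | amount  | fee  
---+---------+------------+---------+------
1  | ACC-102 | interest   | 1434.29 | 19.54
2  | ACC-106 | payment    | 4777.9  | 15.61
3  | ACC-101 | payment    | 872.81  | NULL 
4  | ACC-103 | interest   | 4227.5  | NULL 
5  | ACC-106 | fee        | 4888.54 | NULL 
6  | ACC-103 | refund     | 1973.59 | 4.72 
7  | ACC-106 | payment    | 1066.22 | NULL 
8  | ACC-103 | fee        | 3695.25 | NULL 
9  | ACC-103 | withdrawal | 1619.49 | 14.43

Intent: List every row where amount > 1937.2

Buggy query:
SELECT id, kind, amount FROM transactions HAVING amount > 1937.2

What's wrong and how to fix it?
Bug: This is a non-aggregate query (no GROUP BY, no aggregates), so in SQLite the HAVING clause is invalid here; a row-level condition belongs in WHERE

Fix: Replace HAVING with WHERE since the condition applies to individual rows

Corrected query:
SELECT id, kind, amount FROM transactions WHERE amount > 1937.2

Result:
id | kind     | amount 
---+----------+--------
2  | payment  | 4777.9 
4  | interest | 4227.5 
5  | fee      | 4888.54
6  | refund   | 1973.59
8  | fee      | 3695.25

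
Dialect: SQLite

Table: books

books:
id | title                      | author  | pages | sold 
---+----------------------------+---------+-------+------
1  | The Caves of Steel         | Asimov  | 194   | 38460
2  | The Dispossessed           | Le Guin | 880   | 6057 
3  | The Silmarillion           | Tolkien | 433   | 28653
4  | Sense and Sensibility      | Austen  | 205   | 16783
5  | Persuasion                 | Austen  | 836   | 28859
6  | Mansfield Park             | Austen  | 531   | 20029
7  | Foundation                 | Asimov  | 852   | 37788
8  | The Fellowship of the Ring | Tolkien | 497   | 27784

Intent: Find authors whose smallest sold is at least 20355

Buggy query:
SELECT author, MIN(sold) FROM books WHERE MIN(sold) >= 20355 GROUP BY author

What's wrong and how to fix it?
Bug: MIN() in WHERE is a misuse of aggregate

Fix: Replace WHERE with HAVING after the GROUP BY

Corrected query:
SELECT author, MIN(sold) FROM books GROUP BY author HAVING MIN(sold) >= 20355

Result:
author  | MIN(sold)
--------+----------
Asimov  | 37788    
Tolkien | 27784    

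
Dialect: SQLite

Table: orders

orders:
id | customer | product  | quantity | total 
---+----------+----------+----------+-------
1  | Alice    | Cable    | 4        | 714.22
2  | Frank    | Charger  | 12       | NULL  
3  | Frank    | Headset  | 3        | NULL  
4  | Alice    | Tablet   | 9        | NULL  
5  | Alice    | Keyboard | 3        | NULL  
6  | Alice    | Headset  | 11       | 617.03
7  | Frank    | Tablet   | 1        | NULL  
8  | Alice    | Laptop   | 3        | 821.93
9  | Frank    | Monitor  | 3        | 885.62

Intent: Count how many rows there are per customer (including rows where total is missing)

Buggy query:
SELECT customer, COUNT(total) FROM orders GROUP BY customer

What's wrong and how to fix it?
Bug: COUNT(column) counts non-NULL values only; rows with NULL total aren't counted

Fix: Use COUNT(*) to count all rows regardless of NULL

Corrected query:
SELECT customer, COUNT(*) FROM orders GROUP BY customer

Result:
customer | COUNT(*)
---------+---------
Alice    | 5       
Frank    | 4       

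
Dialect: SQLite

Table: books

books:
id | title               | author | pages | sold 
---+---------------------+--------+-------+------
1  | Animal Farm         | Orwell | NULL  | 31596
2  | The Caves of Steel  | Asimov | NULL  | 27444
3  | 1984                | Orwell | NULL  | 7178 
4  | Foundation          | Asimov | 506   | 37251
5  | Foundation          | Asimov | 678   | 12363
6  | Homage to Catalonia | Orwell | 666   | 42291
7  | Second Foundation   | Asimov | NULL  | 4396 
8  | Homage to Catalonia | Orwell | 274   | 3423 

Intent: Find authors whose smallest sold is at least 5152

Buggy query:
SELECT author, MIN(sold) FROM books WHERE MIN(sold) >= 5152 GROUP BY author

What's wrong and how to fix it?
Bug: Aggregates like MIN are computed per group after WHERE runs

Fix: Use HAVING for the per-group MIN condition

Corrected query:
SELECT author, MIN(sold) FROM books GROUP BY author HAVING MIN(sold) >= 5152

Result:
(no rows)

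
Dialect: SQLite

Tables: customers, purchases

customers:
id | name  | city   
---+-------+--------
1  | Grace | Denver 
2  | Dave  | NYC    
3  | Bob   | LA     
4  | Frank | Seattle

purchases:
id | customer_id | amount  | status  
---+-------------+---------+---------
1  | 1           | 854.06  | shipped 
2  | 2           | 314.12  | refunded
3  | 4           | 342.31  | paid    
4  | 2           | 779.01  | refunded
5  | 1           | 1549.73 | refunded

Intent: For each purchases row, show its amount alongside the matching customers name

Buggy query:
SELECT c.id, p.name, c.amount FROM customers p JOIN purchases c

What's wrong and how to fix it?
Bug: JOIN with no ON clause produces a cartesian product; every purchases row pairs with every customers row

Fix: Specify the join condition linking the foreign key to the parent id

Corrected query:
SELECT c.id, p.name, c.amount FROM customers p JOIN purchases c ON c.customer_id = p.id

Result:
id | name  | amount 
---+-------+--------
1  | Grace | 854.06 
2  | Dave  | 314.12 
3  | Frank | 342.31 
4  | Dave  | 779.01 
5  | Grace | 1549.73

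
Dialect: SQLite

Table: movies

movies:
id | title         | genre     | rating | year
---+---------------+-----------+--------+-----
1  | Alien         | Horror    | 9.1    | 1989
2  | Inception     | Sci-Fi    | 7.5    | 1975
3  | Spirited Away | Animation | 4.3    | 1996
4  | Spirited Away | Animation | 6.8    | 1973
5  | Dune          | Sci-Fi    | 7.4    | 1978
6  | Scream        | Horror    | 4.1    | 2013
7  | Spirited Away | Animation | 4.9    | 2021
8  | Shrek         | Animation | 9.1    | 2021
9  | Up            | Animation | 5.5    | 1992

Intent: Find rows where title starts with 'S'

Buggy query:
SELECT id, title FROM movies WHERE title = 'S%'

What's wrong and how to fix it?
Bug: '=' compares the literal string including the % character; pattern matching needs LIKE

Fix: Use LIKE for wildcard pattern matching

Corrected query:
SELECT id, title FROM movies WHERE title LIKE 'S%'

Result:
id | title        
---+--------------
3  | Spirited Away
4  | Spirited Away
6  | Scream       
7  | Spirited Away
8  | Shrek        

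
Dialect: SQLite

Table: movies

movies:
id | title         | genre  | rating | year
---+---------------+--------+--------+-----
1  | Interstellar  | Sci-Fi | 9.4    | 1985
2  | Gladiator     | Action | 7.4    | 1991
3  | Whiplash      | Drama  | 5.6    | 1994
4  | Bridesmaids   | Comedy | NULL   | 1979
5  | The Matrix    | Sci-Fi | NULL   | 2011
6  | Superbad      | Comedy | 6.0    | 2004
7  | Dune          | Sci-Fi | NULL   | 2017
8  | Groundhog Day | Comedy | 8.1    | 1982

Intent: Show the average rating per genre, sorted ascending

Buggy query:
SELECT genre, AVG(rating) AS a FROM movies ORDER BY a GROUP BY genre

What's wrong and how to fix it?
Bug: GROUP BY must precede ORDER BY

Fix: Move ORDER BY to the end, after GROUP BY

Corrected query:
SELECT genre, AVG(rating) AS a FROM movies GROUP BY genre ORDER BY a

Result:
genre  | a   
-------+-----
Drama  | 5.6 
Comedy | 7.05
Action | 7.4 
Sci-Fi | 9.4 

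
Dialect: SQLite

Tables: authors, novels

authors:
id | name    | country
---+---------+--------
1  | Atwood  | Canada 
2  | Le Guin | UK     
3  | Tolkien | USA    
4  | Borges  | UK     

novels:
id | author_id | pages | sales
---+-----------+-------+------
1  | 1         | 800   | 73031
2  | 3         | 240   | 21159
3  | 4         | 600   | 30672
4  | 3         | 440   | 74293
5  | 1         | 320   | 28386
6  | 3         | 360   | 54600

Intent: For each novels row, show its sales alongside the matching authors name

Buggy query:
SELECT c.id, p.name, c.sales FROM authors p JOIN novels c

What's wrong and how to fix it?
Bug: Missing join condition: each novels row is matched to all authors rows instead of just its own

Fix: Specify the join condition linking the foreign key to the parent id

Corrected query:
SELECT c.id, p.name, c.sales FROM authors p JOIN novels c ON c.author_id = p.id

Result:
id | name    | sales
---+---------+------
1  | Atwood  | 73031
2  | Tolkien | 21159
3  | Borges  | 30672
4  | Tolkien | 74293
5  | Atwood  | 28386
6  | Tolkien | 54600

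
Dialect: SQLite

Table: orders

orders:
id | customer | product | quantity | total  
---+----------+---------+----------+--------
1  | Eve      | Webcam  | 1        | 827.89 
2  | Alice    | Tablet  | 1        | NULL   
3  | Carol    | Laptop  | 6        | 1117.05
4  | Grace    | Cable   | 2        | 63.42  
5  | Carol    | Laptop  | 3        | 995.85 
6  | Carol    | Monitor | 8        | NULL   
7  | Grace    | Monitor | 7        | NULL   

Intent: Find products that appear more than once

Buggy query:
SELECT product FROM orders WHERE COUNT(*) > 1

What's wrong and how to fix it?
Bug: WHERE can't reference COUNT(*); aggregates are computed after WHERE

Fix: Group first, then use HAVING for the count condition

Corrected query:
SELECT product FROM orders GROUP BY product HAVING COUNT(*) > 1

Result:
product
-------
Laptop 
Monitor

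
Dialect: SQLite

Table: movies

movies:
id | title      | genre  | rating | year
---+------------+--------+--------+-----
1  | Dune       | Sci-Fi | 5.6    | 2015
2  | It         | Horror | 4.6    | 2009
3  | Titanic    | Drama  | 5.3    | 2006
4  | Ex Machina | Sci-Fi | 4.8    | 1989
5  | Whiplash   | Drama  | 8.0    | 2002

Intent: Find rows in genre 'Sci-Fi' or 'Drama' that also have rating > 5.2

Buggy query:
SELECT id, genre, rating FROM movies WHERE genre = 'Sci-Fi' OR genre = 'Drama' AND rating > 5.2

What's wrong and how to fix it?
Bug: Without parentheses, AND is evaluated before OR, so the rating filter only applies to the 'Drama' branch

Fix: Add parentheses around the OR so the AND applies to both alternatives

Corrected query:
SELECT id, genre, rating FROM movies WHERE (genre = 'Sci-Fi' OR genre = 'Drama') AND rating > 5.2

Result:
id | genre  | rating
---+--------+-------
1  | Sci-Fi | 5.6   
3  | Drama  | 5.3   
5  | Drama  | 8     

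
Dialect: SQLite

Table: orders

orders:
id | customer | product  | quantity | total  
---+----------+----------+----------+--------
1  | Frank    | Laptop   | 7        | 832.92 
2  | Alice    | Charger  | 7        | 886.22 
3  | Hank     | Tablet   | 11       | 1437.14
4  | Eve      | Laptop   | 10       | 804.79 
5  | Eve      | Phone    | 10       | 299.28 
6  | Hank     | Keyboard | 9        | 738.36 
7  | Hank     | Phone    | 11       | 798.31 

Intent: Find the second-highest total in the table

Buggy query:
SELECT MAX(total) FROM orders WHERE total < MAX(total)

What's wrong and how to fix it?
Bug: The inner MAX is an aggregate inside WHERE, which is not allowed

Fix: Put the inner MAX in a scalar subquery

Corrected query:
SELECT MAX(total) FROM orders WHERE total < (SELECT MAX(total) FROM orders)

Result:
MAX(total)
----------
886.22    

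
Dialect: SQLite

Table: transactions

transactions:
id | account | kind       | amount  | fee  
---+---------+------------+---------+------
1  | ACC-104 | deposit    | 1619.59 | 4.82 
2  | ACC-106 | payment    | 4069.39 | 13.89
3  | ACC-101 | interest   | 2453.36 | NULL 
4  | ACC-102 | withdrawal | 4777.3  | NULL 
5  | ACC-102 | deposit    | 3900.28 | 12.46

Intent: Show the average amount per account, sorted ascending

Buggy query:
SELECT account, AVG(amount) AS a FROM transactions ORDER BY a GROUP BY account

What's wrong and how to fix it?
Bug: ORDER BY appears before GROUP BY; SQL clause order requires GROUP BY first

Fix: Reorder: SELECT … FROM … GROUP BY … ORDER BY …

Corrected query:
SELECT account, AVG(amount) AS a FROM transactions GROUP BY account ORDER BY a

Result:
account | a      
--------+--------
ACC-104 | 1619.59
ACC-101 | 2453.36
ACC-106 | 4069.39
ACC-102 | 4338.79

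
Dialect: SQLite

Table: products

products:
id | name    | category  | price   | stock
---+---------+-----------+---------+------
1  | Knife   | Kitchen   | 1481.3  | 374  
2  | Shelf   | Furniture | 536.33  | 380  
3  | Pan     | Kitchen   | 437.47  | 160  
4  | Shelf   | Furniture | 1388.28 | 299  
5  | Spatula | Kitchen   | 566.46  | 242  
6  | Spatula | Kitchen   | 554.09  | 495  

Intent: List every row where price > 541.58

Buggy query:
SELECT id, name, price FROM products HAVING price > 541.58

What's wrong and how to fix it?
Bug: HAVING filters the output of aggregation, but this query has no GROUP BY and no aggregate functions, so SQLite rejects it (HAVING clause on a non-aggregate query); the condition here is per row

Fix: Use WHERE for row-level filtering

Corrected query:
SELECT id, name, price FROM products WHERE price > 541.58

Result:
id | name    | price  
---+---------+--------
1  | Knife   | 1481.3 
4  | Shelf   | 1388.28
5  | Spatula | 566.46 
6  | Spatula | 554.09 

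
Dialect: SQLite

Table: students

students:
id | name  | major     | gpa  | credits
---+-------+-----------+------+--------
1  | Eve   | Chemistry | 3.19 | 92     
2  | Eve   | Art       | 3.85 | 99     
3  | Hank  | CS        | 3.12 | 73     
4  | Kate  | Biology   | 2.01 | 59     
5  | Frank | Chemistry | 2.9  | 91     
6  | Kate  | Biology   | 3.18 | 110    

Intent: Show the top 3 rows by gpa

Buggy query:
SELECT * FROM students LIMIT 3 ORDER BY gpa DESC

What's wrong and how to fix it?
Bug: ORDER BY cannot follow LIMIT; LIMIT is the final clause

Fix: Sort with ORDER BY, then apply LIMIT

Corrected query:
SELECT * FROM students ORDER BY gpa DESC LIMIT 3

Result:
id | name | major     | gpa  | credits
---+------+-----------+------+--------
2  | Eve  | Art       | 3.85 | 99     
1  | Eve  | Chemistry | 3.19 | 92     
6  | Kate | Biology   | 3.18 | 110    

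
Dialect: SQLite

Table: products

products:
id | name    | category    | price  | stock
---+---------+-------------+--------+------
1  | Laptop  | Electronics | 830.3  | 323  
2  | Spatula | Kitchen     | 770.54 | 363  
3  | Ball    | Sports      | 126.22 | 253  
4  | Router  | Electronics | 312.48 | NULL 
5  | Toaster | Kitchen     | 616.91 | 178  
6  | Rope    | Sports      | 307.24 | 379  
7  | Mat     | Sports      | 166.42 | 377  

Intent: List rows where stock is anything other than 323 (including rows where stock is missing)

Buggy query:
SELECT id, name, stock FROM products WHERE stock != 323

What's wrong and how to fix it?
Bug: 'stock != 323' is unknown when stock is NULL, so NULL rows are silently excluded

Fix: Add an explicit OR stock IS NULL to include the missing-value rows

Corrected query:
SELECT id, name, stock FROM products WHERE stock != 323 OR stock IS NULL

Result:
id | name    | stock
---+---------+------
2  | Spatula | 363  
3  | Ball    | 253  
4  | Router  | NULL 
5  | Toaster | 178  
6  | Rope    | 379  
7  | Mat     | 377  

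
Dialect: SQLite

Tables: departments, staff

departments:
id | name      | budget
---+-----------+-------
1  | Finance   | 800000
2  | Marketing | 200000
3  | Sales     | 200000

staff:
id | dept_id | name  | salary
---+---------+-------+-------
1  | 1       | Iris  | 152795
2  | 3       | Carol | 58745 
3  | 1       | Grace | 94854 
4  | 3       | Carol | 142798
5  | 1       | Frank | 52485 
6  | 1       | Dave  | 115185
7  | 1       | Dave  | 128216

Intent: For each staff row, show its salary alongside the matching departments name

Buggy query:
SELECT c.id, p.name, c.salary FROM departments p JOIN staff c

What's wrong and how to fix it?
Bug: Missing join condition: each staff row is matched to all departments rows instead of just its own

Fix: Specify the join condition linking the foreign key to the parent id

Corrected query:
SELECT c.id, p.name, c.salary FROM departments p JOIN staff c ON c.dept_id = p.id

Result:
id | name    | salary
---+---------+-------
1  | Finance | 152795
2  | Sales   | 58745 
3  | Finance | 94854 
4  | Sales   | 142798
5  | Finance | 52485 
6  | Finance | 115185
7  | Finance | 128216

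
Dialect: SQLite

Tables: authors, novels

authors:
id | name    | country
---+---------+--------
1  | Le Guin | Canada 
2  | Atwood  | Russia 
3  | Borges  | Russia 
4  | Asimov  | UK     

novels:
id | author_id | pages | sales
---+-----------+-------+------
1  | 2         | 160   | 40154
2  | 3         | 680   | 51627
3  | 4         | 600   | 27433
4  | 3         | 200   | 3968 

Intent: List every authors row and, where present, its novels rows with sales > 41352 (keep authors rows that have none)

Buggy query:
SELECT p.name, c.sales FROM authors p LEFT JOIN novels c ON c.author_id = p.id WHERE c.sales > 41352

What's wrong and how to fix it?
Bug: A WHERE condition on the right-hand table after LEFT JOIN drops unmatched parents

Fix: Put 'c.sales > 41352' in the JOIN's ON clause instead of WHERE

Corrected query:
SELECT p.name, c.sales FROM authors p LEFT JOIN novels c ON c.author_id = p.id AND c.sales > 41352

Result:
name    | sales
--------+------
Le Guin | NULL 
Atwood  | NULL 
Borges  | 51627
Asimov  | NULL 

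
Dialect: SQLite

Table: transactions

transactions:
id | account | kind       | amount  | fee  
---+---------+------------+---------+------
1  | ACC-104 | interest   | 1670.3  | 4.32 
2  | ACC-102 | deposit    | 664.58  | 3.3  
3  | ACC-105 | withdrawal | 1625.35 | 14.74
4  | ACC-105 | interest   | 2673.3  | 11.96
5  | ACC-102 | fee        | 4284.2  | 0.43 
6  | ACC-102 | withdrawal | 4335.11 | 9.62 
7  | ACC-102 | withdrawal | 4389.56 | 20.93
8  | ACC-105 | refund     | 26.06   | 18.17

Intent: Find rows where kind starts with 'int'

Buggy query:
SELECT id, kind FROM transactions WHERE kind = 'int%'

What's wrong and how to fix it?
Bug: '=' compares the literal string including the % character; pattern matching needs LIKE

Fix: Replace '=' with LIKE so 'int%' is treated as a pattern

Corrected query:
SELECT id, kind FROM transactions WHERE kind LIKE 'int%'

Result:
id | kind    
---+---------
1  | interest
4  | interest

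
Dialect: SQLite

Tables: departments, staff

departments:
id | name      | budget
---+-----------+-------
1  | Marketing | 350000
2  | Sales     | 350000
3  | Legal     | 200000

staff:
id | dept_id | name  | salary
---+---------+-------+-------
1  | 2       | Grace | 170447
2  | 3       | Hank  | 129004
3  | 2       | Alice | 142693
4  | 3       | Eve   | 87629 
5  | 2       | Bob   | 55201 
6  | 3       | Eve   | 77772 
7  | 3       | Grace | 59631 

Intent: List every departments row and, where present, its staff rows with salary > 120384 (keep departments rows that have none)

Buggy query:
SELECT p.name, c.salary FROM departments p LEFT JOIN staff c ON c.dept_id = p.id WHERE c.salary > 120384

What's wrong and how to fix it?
Bug: A WHERE condition on the right-hand table after LEFT JOIN drops unmatched parents

Fix: Put 'c.salary > 120384' in the JOIN's ON clause instead of WHERE

Corrected query:
SELECT p.name, c.salary FROM departments p LEFT JOIN staff c ON c.dept_id = p.id AND c.salary > 120384

Result:
name      | salary
----------+-------
Marketing | NULL  
Sales     | 142693
Sales     | 170447
Legal     | 129004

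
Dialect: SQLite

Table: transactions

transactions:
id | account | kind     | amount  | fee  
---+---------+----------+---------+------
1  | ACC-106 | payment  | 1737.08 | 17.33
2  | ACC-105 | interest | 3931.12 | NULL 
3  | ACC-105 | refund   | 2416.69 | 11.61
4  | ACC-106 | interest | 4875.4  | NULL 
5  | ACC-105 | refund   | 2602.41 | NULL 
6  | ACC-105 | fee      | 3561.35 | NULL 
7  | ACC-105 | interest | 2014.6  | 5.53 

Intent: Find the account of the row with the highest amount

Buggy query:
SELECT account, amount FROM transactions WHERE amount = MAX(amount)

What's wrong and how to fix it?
Bug: MAX(amount) is an aggregate and cannot be used directly in WHERE

Fix: Use a subquery: WHERE amount = (SELECT MAX(amount) FROM transactions)

Corrected query:
SELECT account, amount FROM transactions WHERE amount = (SELECT MAX(amount) FROM transactions)

Result:
account | amount
--------+-------
ACC-106 | 4875.4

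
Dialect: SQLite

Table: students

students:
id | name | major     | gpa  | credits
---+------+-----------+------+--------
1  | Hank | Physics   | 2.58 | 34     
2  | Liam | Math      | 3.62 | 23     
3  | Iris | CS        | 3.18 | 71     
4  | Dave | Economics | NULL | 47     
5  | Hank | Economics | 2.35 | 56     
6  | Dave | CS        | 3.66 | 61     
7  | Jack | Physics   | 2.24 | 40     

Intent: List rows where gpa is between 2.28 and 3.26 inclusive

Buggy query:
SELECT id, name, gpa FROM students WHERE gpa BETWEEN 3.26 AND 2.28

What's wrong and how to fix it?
Bug: The bounds are reversed; BETWEEN a AND b requires a <= b to match anything

Fix: Write BETWEEN 2.28 AND 3.26

Corrected query:
SELECT id, name, gpa FROM students WHERE gpa BETWEEN 2.28 AND 3.26

Result:
id | name | gpa 
---+------+-----
1  | Hank | 2.58
3  | Iris | 3.18
5  | Hank | 2.35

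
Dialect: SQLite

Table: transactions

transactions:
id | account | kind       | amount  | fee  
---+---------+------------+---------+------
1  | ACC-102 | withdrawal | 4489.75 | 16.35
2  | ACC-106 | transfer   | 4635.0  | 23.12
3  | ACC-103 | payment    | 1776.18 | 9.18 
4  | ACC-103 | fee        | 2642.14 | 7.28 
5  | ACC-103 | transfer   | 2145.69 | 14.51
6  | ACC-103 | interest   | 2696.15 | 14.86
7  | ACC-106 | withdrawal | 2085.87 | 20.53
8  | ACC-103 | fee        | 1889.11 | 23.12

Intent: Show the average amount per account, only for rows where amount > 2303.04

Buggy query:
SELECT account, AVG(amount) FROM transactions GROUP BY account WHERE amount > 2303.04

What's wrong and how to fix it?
Bug: WHERE cannot follow GROUP BY

Fix: Move the WHERE clause before GROUP BY

Corrected query:
SELECT account, AVG(amount) FROM transactions WHERE amount > 2303.04 GROUP BY account

Result:
account | AVG(amount)
--------+------------
ACC-102 | 4489.75    
ACC-103 | 2669.145   
ACC-106 | 4635       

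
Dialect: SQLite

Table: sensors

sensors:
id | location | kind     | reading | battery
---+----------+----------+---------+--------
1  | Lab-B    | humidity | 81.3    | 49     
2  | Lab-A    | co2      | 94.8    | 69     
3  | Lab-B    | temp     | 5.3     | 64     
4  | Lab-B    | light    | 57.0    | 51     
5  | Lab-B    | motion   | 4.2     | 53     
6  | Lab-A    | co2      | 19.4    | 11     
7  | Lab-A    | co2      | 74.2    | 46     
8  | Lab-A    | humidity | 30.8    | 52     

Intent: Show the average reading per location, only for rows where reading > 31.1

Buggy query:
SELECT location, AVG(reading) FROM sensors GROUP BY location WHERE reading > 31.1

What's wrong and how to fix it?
Bug: WHERE cannot follow GROUP BY

Fix: Move the WHERE clause before GROUP BY

Corrected query:
SELECT location, AVG(reading) FROM sensors WHERE reading > 31.1 GROUP BY location

Result:
location | AVG(reading)
---------+-------------
Lab-A    | 84.5        
Lab-B    | 69.15       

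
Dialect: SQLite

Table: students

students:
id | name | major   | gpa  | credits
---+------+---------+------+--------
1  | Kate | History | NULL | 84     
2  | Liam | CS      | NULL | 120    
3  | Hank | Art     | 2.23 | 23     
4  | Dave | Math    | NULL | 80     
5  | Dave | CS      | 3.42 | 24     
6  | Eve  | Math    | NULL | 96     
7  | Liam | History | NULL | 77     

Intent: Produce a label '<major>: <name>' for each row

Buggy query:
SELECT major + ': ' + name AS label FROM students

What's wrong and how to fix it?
Bug: '+' is numeric addition; on text columns SQLite converts them to 0 instead of concatenating

Fix: Use the || operator for string concatenation

Corrected query:
SELECT major || ': ' || name AS label FROM students

Result:
label        
-------------
History: Kate
CS: Liam     
Art: Hank    
Math: Dave   
CS: Dave     
Math: Eve    
History: Liam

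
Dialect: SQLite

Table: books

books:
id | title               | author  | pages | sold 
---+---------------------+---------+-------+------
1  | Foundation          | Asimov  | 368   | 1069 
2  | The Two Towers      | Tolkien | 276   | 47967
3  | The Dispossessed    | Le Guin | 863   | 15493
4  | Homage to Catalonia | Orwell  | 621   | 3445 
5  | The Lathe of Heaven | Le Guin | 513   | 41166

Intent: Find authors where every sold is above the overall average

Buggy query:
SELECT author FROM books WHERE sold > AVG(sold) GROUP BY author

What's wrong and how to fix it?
Bug: WHERE evaluates per row before aggregation, so AVG() is unavailable

Fix: Compute the overall average in a scalar subquery and compare each group's MIN against it in HAVING

Corrected query:
SELECT author FROM books GROUP BY author HAVING MIN(sold) > (SELECT AVG(sold) FROM books)

Result:
author 
-------
Tolkien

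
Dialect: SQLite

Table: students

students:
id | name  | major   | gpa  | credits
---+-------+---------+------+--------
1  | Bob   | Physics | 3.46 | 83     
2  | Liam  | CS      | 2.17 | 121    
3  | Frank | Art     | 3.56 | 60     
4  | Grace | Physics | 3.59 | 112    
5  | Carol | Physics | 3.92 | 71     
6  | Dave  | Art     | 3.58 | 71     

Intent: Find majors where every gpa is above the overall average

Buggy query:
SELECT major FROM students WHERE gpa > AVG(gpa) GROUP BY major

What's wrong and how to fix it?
Bug: AVG() is an aggregate; it can't sit directly in WHERE

Fix: Use a subquery for AVG and a HAVING MIN(...) filter so the condition holds for every row in the group

Corrected query:
SELECT major FROM students GROUP BY major HAVING MIN(gpa) > (SELECT AVG(gpa) FROM students)

Result:
major  
-------
Art    
Physics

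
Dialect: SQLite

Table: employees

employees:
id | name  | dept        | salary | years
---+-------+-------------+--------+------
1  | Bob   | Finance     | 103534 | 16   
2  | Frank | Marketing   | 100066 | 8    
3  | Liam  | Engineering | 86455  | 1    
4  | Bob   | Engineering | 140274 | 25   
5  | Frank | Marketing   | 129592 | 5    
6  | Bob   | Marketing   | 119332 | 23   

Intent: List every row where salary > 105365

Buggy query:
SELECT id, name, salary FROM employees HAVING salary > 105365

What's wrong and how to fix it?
Bug: HAVING filters the output of aggregation, but this query has no GROUP BY and no aggregate functions, so SQLite rejects it (HAVING clause on a non-aggregate query); the condition here is per row

Fix: Replace HAVING with WHERE since the condition applies to individual rows

Corrected query:
SELECT id, name, salary FROM employees WHERE salary > 105365

Result:
id | name  | salary
---+-------+-------
4  | Bob   | 140274
5  | Frank | 129592
6  | Bob   | 119332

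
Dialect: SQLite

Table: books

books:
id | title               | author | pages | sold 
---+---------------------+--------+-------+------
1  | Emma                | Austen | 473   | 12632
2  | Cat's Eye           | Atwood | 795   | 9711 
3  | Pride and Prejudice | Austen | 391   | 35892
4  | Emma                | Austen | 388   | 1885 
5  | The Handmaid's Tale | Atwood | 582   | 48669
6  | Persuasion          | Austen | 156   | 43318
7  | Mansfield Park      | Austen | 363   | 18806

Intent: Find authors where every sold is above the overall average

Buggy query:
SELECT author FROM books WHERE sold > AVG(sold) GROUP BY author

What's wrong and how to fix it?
Bug: AVG() is an aggregate; it can't sit directly in WHERE

Fix: Use a subquery for AVG and a HAVING MIN(...) filter so the condition holds for every row in the group

Corrected query:
SELECT author FROM books GROUP BY author HAVING MIN(sold) > (SELECT AVG(sold) FROM books)

Result:
(no rows)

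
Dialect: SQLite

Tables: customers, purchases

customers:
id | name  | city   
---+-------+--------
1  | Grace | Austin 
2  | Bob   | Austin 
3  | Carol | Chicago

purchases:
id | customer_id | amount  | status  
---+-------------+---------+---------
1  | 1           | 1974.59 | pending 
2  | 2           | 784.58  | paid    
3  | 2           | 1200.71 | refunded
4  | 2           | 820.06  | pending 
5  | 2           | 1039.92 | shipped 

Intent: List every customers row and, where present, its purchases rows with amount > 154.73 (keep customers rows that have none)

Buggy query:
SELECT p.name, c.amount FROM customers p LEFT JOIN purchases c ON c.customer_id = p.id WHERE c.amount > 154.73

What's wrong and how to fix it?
Bug: Filtering c.amount in WHERE discards the NULL rows produced by LEFT JOIN, turning it into an inner join

Fix: Put 'c.amount > 154.73' in the JOIN's ON clause instead of WHERE

Corrected query:
SELECT p.name, c.amount FROM customers p LEFT JOIN purchases c ON c.customer_id = p.id AND c.amount > 154.73

Result:
name  | amount 
------+--------
Grace | 1974.59
Bob   | 784.58 
Bob   | 820.06 
Bob   | 1039.92
Bob   | 1200.71
Carol | NULL   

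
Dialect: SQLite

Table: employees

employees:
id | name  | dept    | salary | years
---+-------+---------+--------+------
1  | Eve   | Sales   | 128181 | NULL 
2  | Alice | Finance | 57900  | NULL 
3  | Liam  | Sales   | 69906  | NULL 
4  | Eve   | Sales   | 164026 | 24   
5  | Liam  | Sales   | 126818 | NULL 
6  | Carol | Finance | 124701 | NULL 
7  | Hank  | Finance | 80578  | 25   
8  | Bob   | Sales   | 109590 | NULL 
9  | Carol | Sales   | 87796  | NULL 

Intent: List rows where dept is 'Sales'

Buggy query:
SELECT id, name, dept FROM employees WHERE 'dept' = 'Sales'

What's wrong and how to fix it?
Bug: Single quotes denote string literals in SQL; the column name is being compared as a constant string

Fix: Reference the column as dept without single quotes

Corrected query:
SELECT id, name, dept FROM employees WHERE dept = 'Sales'

Result:
id | name  | dept 
---+-------+------
1  | Eve   | Sales
3  | Liam  | Sales
4  | Eve   | Sales
5  | Liam  | Sales
8  | Bob   | Sales
9  | Carol | Sales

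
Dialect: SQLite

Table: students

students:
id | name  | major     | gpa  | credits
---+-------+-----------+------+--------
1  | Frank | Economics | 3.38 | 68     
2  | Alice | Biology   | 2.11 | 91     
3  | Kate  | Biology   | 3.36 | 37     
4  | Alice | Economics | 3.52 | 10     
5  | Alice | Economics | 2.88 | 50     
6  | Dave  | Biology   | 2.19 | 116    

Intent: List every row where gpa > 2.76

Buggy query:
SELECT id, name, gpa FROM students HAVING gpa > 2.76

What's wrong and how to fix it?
Bug: HAVING filters the output of aggregation, but this query has no GROUP BY and no aggregate functions, so SQLite rejects it (HAVING clause on a non-aggregate query); the condition here is per row

Fix: Use WHERE for row-level filtering

Corrected query:
SELECT id, name, gpa FROM students WHERE gpa > 2.76

Result:
id | name  | gpa 
---+-------+-----
1  | Frank | 3.38
3  | Kate  | 3.36
4  | Alice | 3.52
5  | Alice | 2.88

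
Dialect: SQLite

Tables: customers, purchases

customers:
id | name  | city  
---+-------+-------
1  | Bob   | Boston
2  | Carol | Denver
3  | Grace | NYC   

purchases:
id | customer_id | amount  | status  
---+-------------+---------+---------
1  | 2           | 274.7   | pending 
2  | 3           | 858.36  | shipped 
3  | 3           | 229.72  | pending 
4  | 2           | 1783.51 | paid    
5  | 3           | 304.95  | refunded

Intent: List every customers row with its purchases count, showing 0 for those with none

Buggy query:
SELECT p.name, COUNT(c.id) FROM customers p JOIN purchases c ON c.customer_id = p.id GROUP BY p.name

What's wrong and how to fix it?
Bug: INNER JOIN drops customers rows that have no matching purchases rows

Fix: Switch to LEFT JOIN to retain unmatched parent rows

Corrected query:
SELECT p.name, COUNT(c.id) FROM customers p LEFT JOIN purchases c ON c.customer_id = p.id GROUP BY p.name

Result:
name  | COUNT(c.id)
------+------------
Bob   | 0          
Carol | 2          
Grace | 3          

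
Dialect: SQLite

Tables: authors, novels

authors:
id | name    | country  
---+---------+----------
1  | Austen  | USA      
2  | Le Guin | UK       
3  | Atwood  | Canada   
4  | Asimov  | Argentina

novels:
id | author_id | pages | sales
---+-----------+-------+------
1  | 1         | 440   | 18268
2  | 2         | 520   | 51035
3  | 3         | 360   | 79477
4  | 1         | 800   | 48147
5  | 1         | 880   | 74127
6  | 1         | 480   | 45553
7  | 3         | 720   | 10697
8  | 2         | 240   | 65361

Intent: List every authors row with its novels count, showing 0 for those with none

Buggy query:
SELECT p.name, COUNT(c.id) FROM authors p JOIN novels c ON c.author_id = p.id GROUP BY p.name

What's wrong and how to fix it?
Bug: An inner join excludes parents with zero children

Fix: Use LEFT JOIN so parents without children still appear (COUNT(c.id) gives 0)

Corrected query:
SELECT p.name, COUNT(c.id) FROM authors p LEFT JOIN novels c ON c.author_id = p.id GROUP BY p.name

Result:
name    | COUNT(c.id)
--------+------------
Asimov  | 0          
Atwood  | 2          
Austen  | 4          
Le Guin | 2          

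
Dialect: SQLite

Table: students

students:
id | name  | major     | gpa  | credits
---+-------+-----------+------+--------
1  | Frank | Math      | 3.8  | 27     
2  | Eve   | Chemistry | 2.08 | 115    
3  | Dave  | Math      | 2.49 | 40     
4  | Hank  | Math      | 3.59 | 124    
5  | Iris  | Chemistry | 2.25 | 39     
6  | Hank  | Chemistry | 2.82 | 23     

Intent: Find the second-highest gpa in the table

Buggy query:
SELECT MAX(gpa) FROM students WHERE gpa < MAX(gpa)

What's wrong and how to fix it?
Bug: The inner MAX is an aggregate inside WHERE, which is not allowed

Fix: Put the inner MAX in a scalar subquery

Corrected query:
SELECT MAX(gpa) FROM students WHERE gpa < (SELECT MAX(gpa) FROM students)

Result:
MAX(gpa)
--------
3.59    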